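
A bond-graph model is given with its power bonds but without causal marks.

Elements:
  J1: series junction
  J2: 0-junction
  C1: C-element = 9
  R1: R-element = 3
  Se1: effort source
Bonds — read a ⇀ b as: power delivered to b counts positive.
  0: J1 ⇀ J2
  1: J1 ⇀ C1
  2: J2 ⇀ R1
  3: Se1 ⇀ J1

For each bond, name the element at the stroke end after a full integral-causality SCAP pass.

#3 |J1  (Se1 fixes effort; stroke away)
#1 |J1  (prefer integral on C1)
#0 |J2  (closing 1-jn rule on J1)
#2 |R1  (common-e at J2 fixed by 0)

b0 stroke at J2
b1 stroke at J1
b2 stroke at R1
b3 stroke at J1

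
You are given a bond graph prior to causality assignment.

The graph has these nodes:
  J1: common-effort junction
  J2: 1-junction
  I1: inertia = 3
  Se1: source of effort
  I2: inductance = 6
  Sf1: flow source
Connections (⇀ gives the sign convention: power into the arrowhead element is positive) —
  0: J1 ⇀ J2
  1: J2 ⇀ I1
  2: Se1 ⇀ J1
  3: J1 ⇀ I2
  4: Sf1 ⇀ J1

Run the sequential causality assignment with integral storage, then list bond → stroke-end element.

bond 2 |J1  (Se1 fixes effort; stroke away)
bond 4 |Sf1  (Sf1 (Sf) sets flow on bond)
bond 0 |J2  (common-e at J1 fixed by 2)
bond 3 |I2  (J1 effort already set via bond 2)
bond 1 |I1  (J2 needs exactly one f-in)

#0 stroke at J2
#1 stroke at I1
#2 stroke at J1
#3 stroke at I2
#4 stroke at Sf1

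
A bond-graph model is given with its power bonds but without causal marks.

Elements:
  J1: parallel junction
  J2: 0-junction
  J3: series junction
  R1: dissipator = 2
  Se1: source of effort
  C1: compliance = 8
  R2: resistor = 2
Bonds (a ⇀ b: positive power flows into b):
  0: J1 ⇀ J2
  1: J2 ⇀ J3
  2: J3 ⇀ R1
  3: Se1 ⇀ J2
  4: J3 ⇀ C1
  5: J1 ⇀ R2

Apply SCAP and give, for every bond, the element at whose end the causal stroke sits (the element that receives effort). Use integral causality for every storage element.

#3 →J2  (Se1 fixes effort; stroke away)
#0 →J1  (common-e at J2 fixed by 3)
#1 →J3  (common-e at J2 fixed by 3)
#5 →R2  (J1: bond 0 brought effort, rest push out)
#4 →J3  (C1 integral (e out))
#2 →R1  (closing 1-jn rule on J3)

bond 0 |J1
bond 1 |J3
bond 2 |R1
bond 3 |J2
bond 4 |J3
bond 5 |R2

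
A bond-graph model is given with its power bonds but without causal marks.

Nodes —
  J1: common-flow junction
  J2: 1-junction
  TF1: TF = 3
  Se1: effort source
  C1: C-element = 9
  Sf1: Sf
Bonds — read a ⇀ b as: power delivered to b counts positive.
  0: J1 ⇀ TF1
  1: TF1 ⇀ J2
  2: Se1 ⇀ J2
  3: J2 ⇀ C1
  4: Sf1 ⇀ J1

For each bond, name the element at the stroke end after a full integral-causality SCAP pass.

β2 →J2  (source Se1 imposes e)
β4 →Sf1  (Sf1: flow source, stroke at near end)
β0 →J1  (J1: bond 4 brought flow, rest push out)
β1 →TF1  (TF TF1: opposite of bond 0)
β3 →J2  (1-jn J2 has f-setter on 1)

β0 stroke at J1
β1 stroke at TF1
β2 stroke at J2
β3 stroke at J2
β4 stroke at Sf1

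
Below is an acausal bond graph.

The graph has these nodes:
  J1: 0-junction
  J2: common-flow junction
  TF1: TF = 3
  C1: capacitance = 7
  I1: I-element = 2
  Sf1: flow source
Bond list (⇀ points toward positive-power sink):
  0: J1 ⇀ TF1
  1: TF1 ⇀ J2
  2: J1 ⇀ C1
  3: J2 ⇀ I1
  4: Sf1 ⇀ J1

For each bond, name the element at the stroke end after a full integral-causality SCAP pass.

#4 |Sf1  (Sf1 (Sf) sets flow on bond)
#2 |J1  (C1: C, integral causality)
#0 |TF1  (J1 effort already set via bond 2)
#1 |J2  (TF TF1: opposite of bond 0)
#3 |I1  (J2: last free bond brings flow in)

b0 →TF1
b1 →J2
b2 →J1
b3 →I1
b4 →Sf1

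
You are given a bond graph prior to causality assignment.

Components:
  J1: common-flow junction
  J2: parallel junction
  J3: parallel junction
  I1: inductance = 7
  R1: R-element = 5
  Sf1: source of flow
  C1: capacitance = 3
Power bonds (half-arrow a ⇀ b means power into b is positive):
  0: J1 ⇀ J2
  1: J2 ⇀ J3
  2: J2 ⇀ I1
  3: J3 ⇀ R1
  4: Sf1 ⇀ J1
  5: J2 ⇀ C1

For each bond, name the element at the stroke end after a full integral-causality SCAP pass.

b0 stroke at J1
b1 stroke at J3
b2 stroke at I1
b3 stroke at R1
b4 stroke at Sf1
b5 stroke at J2

β4 →Sf1  (Sf1 fixes flow; stroke at Sf1)
β0 →J1  (1-jn J1 has f-setter on 4)
β2 →I1  (I1 integral (f out))
β5 →J2  (C1 integral (e out))
β1 →J3  (J2 effort already set via bond 5)
β3 →R1  (0-jn J3 has e-setter on 1)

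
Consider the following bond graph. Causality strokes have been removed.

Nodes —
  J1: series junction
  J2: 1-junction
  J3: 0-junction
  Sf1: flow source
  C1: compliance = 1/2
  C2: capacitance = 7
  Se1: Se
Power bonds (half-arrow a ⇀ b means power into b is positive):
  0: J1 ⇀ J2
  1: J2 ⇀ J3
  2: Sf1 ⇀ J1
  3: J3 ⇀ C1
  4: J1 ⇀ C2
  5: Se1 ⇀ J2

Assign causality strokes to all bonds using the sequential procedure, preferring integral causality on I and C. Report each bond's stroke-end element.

#2 stroke→Sf1  (Sf1 (Sf) sets flow on bond)
#5 stroke→J2  (Se1 fixes effort; stroke away)
#0 stroke→J1  (J1: bond 2 brought flow, rest push out)
#4 stroke→J1  (J1: bond 2 brought flow, rest push out)
#1 stroke→J2  (common-f at J2 fixed by 0)
#3 stroke→J3  (J3 needs exactly one e-in)

#0 →J1
#1 →J2
#2 →Sf1
#3 →J3
#4 →J1
#5 →J2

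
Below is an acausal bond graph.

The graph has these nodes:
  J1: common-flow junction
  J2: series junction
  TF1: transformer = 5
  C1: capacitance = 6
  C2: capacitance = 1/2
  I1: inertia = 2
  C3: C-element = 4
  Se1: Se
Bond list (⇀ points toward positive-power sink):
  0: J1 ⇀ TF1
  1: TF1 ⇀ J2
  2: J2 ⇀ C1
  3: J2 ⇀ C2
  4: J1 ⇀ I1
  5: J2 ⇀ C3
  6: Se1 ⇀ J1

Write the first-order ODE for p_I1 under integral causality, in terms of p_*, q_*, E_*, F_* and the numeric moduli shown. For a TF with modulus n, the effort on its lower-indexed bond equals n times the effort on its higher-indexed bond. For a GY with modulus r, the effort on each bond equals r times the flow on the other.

β6 →J1  (source Se1 imposes e)
β2 →J2  (C1: C, integral causality)
β3 →J2  (C2 outputs effort q/C2)
β4 →I1  (prefer integral on I1)
β0 →J1  (J1 flow already set via bond 4)
β1 →TF1  (through TF1, causality passes straight; one stroke at TF1)
β5 →J2  (common-f at J2 fixed by 1)

dp_I1/dt = E_Se1 - 5*q_C1/6 - 10*q_C2 - 5*q_C3/4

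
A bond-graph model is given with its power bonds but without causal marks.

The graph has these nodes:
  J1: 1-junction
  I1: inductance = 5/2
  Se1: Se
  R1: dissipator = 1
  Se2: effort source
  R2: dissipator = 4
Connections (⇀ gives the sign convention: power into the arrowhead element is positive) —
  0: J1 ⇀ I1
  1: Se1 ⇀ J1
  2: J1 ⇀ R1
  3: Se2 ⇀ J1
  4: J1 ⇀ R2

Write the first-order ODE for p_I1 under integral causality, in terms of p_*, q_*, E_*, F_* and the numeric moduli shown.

dp_I1/dt = E_Se1 + E_Se2 - 2*p_I1

b1 →J1  (Se1 fixes effort; stroke away)
b3 →J1  (source Se2 imposes e)
b0 →I1  (I1 outputs flow p/I1)
b2 →J1  (1-jn J1 has f-setter on 0)
b4 →J1  (J1: bond 0 brought flow, rest push out)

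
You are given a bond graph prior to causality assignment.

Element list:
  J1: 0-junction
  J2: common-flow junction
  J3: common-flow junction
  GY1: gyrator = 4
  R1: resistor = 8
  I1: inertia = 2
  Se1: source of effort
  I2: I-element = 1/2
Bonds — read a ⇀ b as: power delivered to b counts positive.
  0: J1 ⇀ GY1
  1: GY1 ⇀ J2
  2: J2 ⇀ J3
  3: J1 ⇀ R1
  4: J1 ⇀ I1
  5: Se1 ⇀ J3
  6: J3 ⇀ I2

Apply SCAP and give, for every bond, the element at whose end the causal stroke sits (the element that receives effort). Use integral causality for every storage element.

bond 0 |J1
bond 1 |J2
bond 2 |J3
bond 3 |R1
bond 4 |I1
bond 5 |J3
bond 6 |I2

b5 stroke at J3  (Se1: effort source, stroke at far end)
b4 stroke at I1  (I1: I, integral causality)
b6 stroke at I2  (prefer integral on I2)
b2 stroke at J3  (J3: bond 6 brought flow, rest push out)
b1 stroke at J2  (common-f at J2 fixed by 2)
b0 stroke at J1  (GY1: gyrator matches bond 1)
b3 stroke at R1  (J1: bond 0 brought effort, rest push out)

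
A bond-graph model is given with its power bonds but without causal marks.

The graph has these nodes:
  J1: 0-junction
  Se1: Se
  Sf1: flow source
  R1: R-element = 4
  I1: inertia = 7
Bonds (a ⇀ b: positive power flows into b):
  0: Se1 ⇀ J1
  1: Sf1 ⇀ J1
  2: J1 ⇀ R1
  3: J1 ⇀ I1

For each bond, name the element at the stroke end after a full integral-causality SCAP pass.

#0 |J1
#1 |Sf1
#2 |R1
#3 |I1

β0 stroke at J1  (Se1 (Se) sets effort on bond)
β1 stroke at Sf1  (source Sf1 imposes f)
β2 stroke at R1  (common-e at J1 fixed by 0)
β3 stroke at I1  (common-e at J1 fixed by 0)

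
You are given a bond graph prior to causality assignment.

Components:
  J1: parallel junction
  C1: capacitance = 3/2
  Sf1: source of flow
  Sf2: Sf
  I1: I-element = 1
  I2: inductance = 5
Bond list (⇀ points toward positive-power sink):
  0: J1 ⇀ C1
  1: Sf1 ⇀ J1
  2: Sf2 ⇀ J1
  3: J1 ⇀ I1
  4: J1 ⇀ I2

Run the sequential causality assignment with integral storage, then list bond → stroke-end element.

b1 stroke→Sf1  (Sf1 (Sf) sets flow on bond)
b2 stroke→Sf2  (Sf2: flow source, stroke at near end)
b0 stroke→J1  (C1 outputs effort q/C1)
b3 stroke→I1  (common-e at J1 fixed by 0)
b4 stroke→I2  (J1 effort already set via bond 0)

bond 0 stroke→J1
bond 1 stroke→Sf1
bond 2 stroke→Sf2
bond 3 stroke→I1
bond 4 stroke→I2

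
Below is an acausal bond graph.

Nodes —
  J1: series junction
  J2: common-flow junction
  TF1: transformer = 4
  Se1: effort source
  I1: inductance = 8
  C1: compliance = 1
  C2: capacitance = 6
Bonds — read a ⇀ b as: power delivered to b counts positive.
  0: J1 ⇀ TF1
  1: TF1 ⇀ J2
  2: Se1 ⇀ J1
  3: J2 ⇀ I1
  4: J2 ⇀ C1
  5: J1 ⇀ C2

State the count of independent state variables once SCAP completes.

#2 stroke at J1  (Se1 (Se) sets effort on bond)
#3 stroke at I1  (I1: I, integral causality)
#1 stroke at J2  (common-f at J2 fixed by 3)
#4 stroke at J2  (J2: bond 3 brought flow, rest push out)
#0 stroke at TF1  (through TF1, causality passes straight; one stroke at TF1)
#5 stroke at J1  (common-f at J1 fixed by 0)

3  (C1, C2, I1 all integral)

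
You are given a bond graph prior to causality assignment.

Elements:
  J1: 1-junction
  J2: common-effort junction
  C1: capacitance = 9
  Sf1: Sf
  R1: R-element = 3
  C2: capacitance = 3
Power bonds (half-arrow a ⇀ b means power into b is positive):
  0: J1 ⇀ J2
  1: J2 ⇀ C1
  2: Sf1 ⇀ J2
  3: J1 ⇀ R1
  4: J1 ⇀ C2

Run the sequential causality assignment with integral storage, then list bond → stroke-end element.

#0 stroke at J1
#1 stroke at J2
#2 stroke at Sf1
#3 stroke at R1
#4 stroke at J1

#2 stroke at Sf1  (Sf1: flow source, stroke at near end)
#1 stroke at J2  (C1 integral (e out))
#0 stroke at J1  (J2 effort already set via bond 1)
#4 stroke at J1  (C2 integral (e out))
#3 stroke at R1  (closing 1-jn rule on J1)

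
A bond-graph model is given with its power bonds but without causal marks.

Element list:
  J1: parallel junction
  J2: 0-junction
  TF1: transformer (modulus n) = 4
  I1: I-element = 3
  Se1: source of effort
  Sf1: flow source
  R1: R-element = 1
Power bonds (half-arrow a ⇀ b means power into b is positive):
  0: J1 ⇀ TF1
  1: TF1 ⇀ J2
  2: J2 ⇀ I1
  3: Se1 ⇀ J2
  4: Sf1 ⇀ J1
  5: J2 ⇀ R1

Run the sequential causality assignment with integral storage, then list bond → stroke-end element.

#0 stroke→J1
#1 stroke→TF1
#2 stroke→I1
#3 stroke→J2
#4 stroke→Sf1
#5 stroke→R1

b3 stroke at J2  (Se1: effort source, stroke at far end)
b4 stroke at Sf1  (Sf1: flow source, stroke at near end)
b0 stroke at J1  (J1: last free bond brings effort in)
b1 stroke at TF1  (common-e at J2 fixed by 3)
b2 stroke at I1  (common-e at J2 fixed by 3)
b5 stroke at R1  (J2 effort already set via bond 3)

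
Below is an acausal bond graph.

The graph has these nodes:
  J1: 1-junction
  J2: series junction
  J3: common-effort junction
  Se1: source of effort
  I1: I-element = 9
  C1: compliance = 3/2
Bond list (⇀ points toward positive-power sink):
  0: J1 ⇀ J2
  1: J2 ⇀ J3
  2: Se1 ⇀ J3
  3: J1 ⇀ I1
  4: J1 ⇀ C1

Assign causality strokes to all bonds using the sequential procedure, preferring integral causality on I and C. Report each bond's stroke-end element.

β2 →J3  (Se1: effort source, stroke at far end)
β1 →J2  (J3 effort already set via bond 2)
β0 →J1  (closing 1-jn rule on J2)
β3 →I1  (I1 outputs flow p/I1)
β4 →J1  (J1 flow already set via bond 3)

β0 →J1
β1 →J2
β2 →J3
β3 →I1
β4 →J1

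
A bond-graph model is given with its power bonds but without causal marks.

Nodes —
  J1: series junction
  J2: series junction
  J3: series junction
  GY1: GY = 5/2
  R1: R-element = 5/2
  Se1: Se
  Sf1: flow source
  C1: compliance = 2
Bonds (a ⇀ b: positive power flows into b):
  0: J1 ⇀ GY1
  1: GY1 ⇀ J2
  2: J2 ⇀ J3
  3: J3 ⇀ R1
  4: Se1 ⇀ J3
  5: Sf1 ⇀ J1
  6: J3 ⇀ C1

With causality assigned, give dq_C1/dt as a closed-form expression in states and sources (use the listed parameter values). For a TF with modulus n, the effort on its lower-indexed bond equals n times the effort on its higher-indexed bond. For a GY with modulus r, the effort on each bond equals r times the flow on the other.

#4 →J3  (Se1: effort source, stroke at far end)
#5 →Sf1  (Sf1: flow source, stroke at near end)
#0 →J1  (1-jn J1 has f-setter on 5)
#1 →J2  (GY1: gyrator matches bond 0)
#2 →J3  (J2: last free bond brings flow in)
#6 →J3  (C1: C, integral causality)
#3 →R1  (J3 needs exactly one f-in)

dq_C1/dt = 2*E_Se1/5 + F_Sf1 - q_C1/5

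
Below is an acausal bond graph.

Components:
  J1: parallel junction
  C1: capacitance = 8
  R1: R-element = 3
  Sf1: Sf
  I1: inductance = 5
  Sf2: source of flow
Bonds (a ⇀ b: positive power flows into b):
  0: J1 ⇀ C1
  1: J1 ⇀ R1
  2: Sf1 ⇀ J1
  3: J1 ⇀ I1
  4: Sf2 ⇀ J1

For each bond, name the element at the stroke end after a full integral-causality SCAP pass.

b0 stroke at J1
b1 stroke at R1
b2 stroke at Sf1
b3 stroke at I1
b4 stroke at Sf2

bond 2 stroke at Sf1  (Sf1 fixes flow; stroke at Sf1)
bond 4 stroke at Sf2  (source Sf2 imposes f)
bond 0 stroke at J1  (prefer integral on C1)
bond 1 stroke at R1  (common-e at J1 fixed by 0)
bond 3 stroke at I1  (0-jn J1 has e-setter on 0)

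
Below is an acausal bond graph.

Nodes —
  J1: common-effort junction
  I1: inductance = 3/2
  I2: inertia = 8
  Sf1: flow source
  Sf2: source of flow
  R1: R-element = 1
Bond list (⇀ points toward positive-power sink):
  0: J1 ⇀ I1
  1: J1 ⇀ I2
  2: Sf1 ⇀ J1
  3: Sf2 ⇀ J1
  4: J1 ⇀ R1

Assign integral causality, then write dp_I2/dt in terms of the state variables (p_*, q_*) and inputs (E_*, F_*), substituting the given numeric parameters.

dp_I2/dt = F_Sf1 + F_Sf2 - 2*p_I1/3 - p_I2/8

#2 →Sf1  (source Sf1 imposes f)
#3 →Sf2  (Sf2: flow source, stroke at near end)
#0 →I1  (I1 outputs flow p/I1)
#1 →I2  (I2: I, integral causality)
#4 →J1  (J1 needs exactly one e-in)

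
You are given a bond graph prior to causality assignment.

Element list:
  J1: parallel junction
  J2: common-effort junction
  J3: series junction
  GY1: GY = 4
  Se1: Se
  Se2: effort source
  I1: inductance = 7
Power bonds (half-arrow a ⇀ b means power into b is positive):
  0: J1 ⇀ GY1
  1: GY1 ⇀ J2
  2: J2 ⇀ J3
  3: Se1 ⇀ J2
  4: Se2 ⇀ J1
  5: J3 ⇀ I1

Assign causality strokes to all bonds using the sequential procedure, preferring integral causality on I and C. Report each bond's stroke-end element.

b0 |GY1
b1 |GY1
b2 |J3
b3 |J2
b4 |J1
b5 |I1

#3 stroke→J2  (Se1: effort source, stroke at far end)
#4 stroke→J1  (Se2: effort source, stroke at far end)
#0 stroke→GY1  (J1 effort already set via bond 4)
#1 stroke→GY1  (J2 effort already set via bond 3)
#2 stroke→J3  (J2: bond 3 brought effort, rest push out)
#5 stroke→I1  (closing 1-jn rule on J3)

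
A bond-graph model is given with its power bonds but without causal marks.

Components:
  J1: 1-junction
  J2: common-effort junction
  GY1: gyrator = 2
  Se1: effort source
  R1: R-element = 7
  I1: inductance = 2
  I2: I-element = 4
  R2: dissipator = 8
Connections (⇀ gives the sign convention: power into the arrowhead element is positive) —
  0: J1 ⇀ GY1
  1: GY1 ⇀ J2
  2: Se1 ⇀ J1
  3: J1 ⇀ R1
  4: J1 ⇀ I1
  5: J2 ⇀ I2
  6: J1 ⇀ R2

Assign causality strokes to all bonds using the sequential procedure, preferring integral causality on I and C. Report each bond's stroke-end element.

#0 →J1
#1 →J2
#2 →J1
#3 →J1
#4 →I1
#5 →I2
#6 →J1

β2 stroke→J1  (Se1 fixes effort; stroke away)
β4 stroke→I1  (prefer integral on I1)
β0 stroke→J1  (common-f at J1 fixed by 4)
β3 stroke→J1  (1-jn J1 has f-setter on 4)
β6 stroke→J1  (J1 flow already set via bond 4)
β1 stroke→J2  (GY1 both-in/both-out from 0)
β5 stroke→I2  (0-jn J2 has e-setter on 1)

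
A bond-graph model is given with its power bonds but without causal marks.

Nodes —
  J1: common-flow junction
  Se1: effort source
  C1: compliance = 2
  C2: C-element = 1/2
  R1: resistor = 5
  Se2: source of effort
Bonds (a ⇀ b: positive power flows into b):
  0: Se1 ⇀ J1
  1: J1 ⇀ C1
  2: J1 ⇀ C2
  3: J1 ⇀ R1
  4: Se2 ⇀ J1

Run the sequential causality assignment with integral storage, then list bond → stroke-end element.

b0 stroke→J1
b1 stroke→J1
b2 stroke→J1
b3 stroke→R1
b4 stroke→J1

bond 0 stroke at J1  (Se1: effort source, stroke at far end)
bond 4 stroke at J1  (Se2 fixes effort; stroke away)
bond 1 stroke at J1  (C1 outputs effort q/C1)
bond 2 stroke at J1  (prefer integral on C2)
bond 3 stroke at R1  (only one flow-in slot at J1)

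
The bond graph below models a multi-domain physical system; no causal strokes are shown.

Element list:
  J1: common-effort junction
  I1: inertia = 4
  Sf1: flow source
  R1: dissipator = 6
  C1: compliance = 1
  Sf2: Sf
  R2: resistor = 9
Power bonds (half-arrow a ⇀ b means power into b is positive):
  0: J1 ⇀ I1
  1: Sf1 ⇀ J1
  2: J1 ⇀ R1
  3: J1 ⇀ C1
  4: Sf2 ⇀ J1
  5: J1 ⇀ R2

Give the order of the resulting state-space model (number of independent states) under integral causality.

2  (C1, I1 all integral)

b1 stroke→Sf1  (source Sf1 imposes f)
b4 stroke→Sf2  (Sf2 (Sf) sets flow on bond)
b0 stroke→I1  (prefer integral on I1)
b3 stroke→J1  (prefer integral on C1)
b2 stroke→R1  (J1 effort already set via bond 3)
b5 stroke→R2  (0-jn J1 has e-setter on 3)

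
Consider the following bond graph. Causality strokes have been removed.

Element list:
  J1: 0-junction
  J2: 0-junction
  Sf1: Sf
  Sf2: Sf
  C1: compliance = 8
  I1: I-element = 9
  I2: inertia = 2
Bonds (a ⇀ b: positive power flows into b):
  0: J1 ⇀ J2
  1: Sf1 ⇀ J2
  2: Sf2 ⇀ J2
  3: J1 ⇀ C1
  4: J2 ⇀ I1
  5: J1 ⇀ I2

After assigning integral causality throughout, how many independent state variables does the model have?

β1 stroke→Sf1  (Sf1 fixes flow; stroke at Sf1)
β2 stroke→Sf2  (Sf2: flow source, stroke at near end)
β3 stroke→J1  (C1: C, integral causality)
β0 stroke→J2  (0-jn J1 has e-setter on 3)
β5 stroke→I2  (J1 effort already set via bond 3)
β4 stroke→I1  (common-e at J2 fixed by 0)

3  (C1, I1, I2 all integral)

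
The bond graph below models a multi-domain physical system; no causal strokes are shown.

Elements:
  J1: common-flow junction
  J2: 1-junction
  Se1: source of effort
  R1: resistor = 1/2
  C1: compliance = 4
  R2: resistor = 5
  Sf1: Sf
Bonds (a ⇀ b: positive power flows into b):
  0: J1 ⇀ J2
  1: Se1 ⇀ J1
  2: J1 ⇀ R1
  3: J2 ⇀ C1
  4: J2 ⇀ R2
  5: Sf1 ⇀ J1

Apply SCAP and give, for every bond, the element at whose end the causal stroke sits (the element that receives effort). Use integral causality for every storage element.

bond 1 stroke→J1  (Se1 (Se) sets effort on bond)
bond 5 stroke→Sf1  (Sf1: flow source, stroke at near end)
bond 0 stroke→J1  (common-f at J1 fixed by 5)
bond 2 stroke→J1  (J1: bond 5 brought flow, rest push out)
bond 3 stroke→J2  (common-f at J2 fixed by 0)
bond 4 stroke→J2  (J2 flow already set via bond 0)

bond 0 stroke→J1
bond 1 stroke→J1
bond 2 stroke→J1
bond 3 stroke→J2
bond 4 stroke→J2
bond 5 stroke→Sf1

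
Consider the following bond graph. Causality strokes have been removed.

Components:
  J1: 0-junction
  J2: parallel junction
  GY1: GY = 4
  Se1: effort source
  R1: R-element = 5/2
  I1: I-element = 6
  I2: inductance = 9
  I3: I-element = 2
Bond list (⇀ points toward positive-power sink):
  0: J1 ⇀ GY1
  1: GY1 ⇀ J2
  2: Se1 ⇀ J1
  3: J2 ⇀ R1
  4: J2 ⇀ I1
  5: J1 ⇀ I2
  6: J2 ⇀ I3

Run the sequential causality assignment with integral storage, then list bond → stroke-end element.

bond 0 stroke→GY1
bond 1 stroke→GY1
bond 2 stroke→J1
bond 3 stroke→J2
bond 4 stroke→I1
bond 5 stroke→I2
bond 6 stroke→I3

#2 |J1  (Se1: effort source, stroke at far end)
#0 |GY1  (J1 effort already set via bond 2)
#5 |I2  (J1: bond 2 brought effort, rest push out)
#1 |GY1  (GY1: gyrator matches bond 0)
#4 |I1  (I1 integral (f out))
#6 |I3  (prefer integral on I3)
#3 |J2  (J2 needs exactly one e-in)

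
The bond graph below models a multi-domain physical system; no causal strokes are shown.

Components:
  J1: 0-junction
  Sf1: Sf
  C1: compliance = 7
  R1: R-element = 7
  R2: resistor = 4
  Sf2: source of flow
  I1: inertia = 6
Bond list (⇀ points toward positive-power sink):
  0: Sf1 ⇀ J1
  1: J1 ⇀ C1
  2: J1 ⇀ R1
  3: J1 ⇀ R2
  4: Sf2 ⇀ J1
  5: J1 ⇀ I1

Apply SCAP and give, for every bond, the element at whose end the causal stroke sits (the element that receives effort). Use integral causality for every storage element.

b0 →Sf1
b1 →J1
b2 →R1
b3 →R2
b4 →Sf2
b5 →I1

#0 stroke→Sf1  (source Sf1 imposes f)
#4 stroke→Sf2  (Sf2: flow source, stroke at near end)
#1 stroke→J1  (C1 integral (e out))
#2 stroke→R1  (common-e at J1 fixed by 1)
#3 stroke→R2  (J1: bond 1 brought effort, rest push out)
#5 stroke→I1  (J1: bond 1 brought effort, rest push out)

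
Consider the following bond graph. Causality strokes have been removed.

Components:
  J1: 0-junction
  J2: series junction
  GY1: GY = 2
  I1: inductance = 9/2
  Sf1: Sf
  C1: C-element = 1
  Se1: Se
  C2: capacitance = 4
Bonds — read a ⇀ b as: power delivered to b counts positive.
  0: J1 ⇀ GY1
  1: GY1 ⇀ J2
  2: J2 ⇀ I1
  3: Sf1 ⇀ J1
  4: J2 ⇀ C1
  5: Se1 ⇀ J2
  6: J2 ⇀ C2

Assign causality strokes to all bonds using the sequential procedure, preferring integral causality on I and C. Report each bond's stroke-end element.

#3 stroke→Sf1  (Sf1: flow source, stroke at near end)
#5 stroke→J2  (source Se1 imposes e)
#0 stroke→J1  (closing 0-jn rule on J1)
#1 stroke→J2  (GY1: gyrator matches bond 0)
#2 stroke→I1  (I1 integral (f out))
#4 stroke→J2  (J2 flow already set via bond 2)
#6 stroke→J2  (1-jn J2 has f-setter on 2)

b0 →J1
b1 →J2
b2 →I1
b3 →Sf1
b4 →J2
b5 →J2
b6 →J2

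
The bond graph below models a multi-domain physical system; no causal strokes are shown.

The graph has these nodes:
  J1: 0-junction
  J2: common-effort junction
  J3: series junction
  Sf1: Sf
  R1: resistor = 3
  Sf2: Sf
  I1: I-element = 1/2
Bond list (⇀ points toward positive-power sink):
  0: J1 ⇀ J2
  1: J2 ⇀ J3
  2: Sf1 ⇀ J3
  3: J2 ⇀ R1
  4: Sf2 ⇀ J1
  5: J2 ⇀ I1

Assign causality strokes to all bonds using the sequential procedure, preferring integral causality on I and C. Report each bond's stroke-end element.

b0 |J1
b1 |J3
b2 |Sf1
b3 |J2
b4 |Sf2
b5 |I1

β2 stroke→Sf1  (Sf1 fixes flow; stroke at Sf1)
β4 stroke→Sf2  (Sf2 (Sf) sets flow on bond)
β0 stroke→J1  (only one effort-in slot at J1)
β1 stroke→J3  (J3 flow already set via bond 2)
β5 stroke→I1  (I1: I, integral causality)
β3 stroke→J2  (closing 0-jn rule on J2)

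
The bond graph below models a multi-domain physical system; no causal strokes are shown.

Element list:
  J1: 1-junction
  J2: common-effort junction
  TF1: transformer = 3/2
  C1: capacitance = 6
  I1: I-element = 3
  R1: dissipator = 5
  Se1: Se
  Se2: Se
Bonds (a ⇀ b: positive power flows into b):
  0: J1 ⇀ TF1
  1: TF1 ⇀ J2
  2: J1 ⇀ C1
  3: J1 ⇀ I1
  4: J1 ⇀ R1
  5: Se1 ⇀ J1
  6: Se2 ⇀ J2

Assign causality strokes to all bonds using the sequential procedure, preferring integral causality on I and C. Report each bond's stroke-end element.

β0 →J1
β1 →TF1
β2 →J1
β3 →I1
β4 →J1
β5 →J1
β6 →J2

b5 stroke at J1  (source Se1 imposes e)
b6 stroke at J2  (source Se2 imposes e)
b1 stroke at TF1  (J2: bond 6 brought effort, rest push out)
b0 stroke at J1  (through TF1, causality passes straight; one stroke at TF1)
b2 stroke at J1  (C1 integral (e out))
b3 stroke at I1  (I1: I, integral causality)
b4 stroke at J1  (J1: bond 3 brought flow, rest push out)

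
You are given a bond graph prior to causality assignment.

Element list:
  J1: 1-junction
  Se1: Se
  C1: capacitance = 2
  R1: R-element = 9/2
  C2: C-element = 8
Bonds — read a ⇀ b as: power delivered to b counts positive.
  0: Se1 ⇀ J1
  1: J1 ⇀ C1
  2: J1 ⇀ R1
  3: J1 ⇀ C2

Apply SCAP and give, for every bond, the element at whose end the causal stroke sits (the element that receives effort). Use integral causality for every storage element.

b0 |J1
b1 |J1
b2 |R1
b3 |J1

#0 |J1  (Se1 (Se) sets effort on bond)
#1 |J1  (C1: C, integral causality)
#3 |J1  (prefer integral on C2)
#2 |R1  (J1 needs exactly one f-in)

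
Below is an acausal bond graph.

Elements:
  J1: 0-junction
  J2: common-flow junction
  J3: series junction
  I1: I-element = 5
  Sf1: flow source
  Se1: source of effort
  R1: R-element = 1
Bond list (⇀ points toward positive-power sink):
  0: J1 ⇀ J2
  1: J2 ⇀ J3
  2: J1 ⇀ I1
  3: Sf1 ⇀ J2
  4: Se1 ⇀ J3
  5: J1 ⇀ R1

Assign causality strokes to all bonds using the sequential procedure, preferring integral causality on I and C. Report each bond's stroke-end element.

bond 3 |Sf1  (Sf1 fixes flow; stroke at Sf1)
bond 4 |J3  (source Se1 imposes e)
bond 0 |J2  (common-f at J2 fixed by 3)
bond 1 |J2  (1-jn J2 has f-setter on 3)
bond 2 |I1  (I1 integral (f out))
bond 5 |J1  (only one effort-in slot at J1)

#0 stroke→J2
#1 stroke→J2
#2 stroke→I1
#3 stroke→Sf1
#4 stroke→J3
#5 stroke→J1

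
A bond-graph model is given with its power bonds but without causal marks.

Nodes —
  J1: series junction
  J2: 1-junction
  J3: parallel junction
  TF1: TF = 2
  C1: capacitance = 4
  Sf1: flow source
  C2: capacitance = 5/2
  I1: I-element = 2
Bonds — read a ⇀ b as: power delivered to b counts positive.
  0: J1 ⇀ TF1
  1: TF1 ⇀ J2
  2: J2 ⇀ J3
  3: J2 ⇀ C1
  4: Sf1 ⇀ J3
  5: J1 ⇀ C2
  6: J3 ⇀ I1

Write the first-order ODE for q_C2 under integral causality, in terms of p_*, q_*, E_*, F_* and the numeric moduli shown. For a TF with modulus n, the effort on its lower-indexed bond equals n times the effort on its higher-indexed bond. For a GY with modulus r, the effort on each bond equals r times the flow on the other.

dq_C2/dt = -F_Sf1/2 + p_I1/4

#4 →Sf1  (Sf1 (Sf) sets flow on bond)
#3 →J2  (C1: C, integral causality)
#5 →J1  (C2 outputs effort q/C2)
#0 →TF1  (closing 1-jn rule on J1)
#1 →J2  (through TF1, causality passes straight; one stroke at TF1)
#2 →J3  (closing 1-jn rule on J2)
#6 →I1  (J3: bond 2 brought effort, rest push out)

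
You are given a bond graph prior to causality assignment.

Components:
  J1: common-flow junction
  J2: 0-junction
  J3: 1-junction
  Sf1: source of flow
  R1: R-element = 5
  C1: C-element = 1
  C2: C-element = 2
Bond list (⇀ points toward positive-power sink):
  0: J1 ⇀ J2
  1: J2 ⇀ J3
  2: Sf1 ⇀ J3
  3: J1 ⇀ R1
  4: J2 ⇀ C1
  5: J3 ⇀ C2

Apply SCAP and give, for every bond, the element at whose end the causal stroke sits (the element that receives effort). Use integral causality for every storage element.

b2 stroke at Sf1  (Sf1 (Sf) sets flow on bond)
b1 stroke at J3  (common-f at J3 fixed by 2)
b5 stroke at J3  (J3: bond 2 brought flow, rest push out)
b4 stroke at J2  (C1 outputs effort q/C1)
b0 stroke at J1  (J2 effort already set via bond 4)
b3 stroke at R1  (closing 1-jn rule on J1)

#0 →J1
#1 →J3
#2 →Sf1
#3 →R1
#4 →J2
#5 →J3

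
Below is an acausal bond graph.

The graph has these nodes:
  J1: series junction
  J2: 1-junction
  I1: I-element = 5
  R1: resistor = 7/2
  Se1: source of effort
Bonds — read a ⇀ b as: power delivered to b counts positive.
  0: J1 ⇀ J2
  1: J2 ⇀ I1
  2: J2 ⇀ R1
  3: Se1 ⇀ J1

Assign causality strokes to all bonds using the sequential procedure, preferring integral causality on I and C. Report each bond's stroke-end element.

#0 →J2
#1 →I1
#2 →J2
#3 →J1

#3 →J1  (Se1 fixes effort; stroke away)
#0 →J2  (J1: last free bond brings flow in)
#1 →I1  (prefer integral on I1)
#2 →J2  (J2: bond 1 brought flow, rest push out)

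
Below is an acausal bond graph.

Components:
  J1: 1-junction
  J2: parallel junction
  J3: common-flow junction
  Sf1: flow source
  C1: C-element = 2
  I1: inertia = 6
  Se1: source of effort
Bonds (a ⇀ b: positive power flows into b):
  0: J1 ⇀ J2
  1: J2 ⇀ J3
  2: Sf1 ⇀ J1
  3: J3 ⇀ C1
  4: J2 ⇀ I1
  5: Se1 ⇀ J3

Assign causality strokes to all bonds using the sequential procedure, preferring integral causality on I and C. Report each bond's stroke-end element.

bond 2 stroke→Sf1  (Sf1 (Sf) sets flow on bond)
bond 5 stroke→J3  (Se1 (Se) sets effort on bond)
bond 0 stroke→J1  (J1 flow already set via bond 2)
bond 3 stroke→J3  (prefer integral on C1)
bond 1 stroke→J2  (only one flow-in slot at J3)
bond 4 stroke→I1  (common-e at J2 fixed by 1)

bond 0 stroke at J1
bond 1 stroke at J2
bond 2 stroke at Sf1
bond 3 stroke at J3
bond 4 stroke at I1
bond 5 stroke at J3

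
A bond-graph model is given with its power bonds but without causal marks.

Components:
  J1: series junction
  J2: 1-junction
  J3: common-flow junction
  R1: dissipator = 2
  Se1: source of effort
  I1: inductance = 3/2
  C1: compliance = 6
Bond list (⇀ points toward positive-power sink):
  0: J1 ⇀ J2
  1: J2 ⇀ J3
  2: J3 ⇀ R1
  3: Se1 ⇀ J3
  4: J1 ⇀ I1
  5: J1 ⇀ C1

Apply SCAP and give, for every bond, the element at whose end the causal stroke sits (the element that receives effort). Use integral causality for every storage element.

β0 stroke at J1
β1 stroke at J2
β2 stroke at J3
β3 stroke at J3
β4 stroke at I1
β5 stroke at J1

β3 |J3  (Se1 fixes effort; stroke away)
β4 |I1  (I1 integral (f out))
β0 |J1  (common-f at J1 fixed by 4)
β5 |J1  (J1: bond 4 brought flow, rest push out)
β1 |J2  (J2 flow already set via bond 0)
β2 |J3  (J3 flow already set via bond 1)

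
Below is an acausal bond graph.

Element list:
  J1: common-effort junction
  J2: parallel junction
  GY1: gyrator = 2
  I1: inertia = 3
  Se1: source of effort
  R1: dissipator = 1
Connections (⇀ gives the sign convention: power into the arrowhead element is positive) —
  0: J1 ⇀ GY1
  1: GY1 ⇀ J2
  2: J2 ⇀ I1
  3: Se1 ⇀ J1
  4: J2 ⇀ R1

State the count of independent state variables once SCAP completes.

β3 →J1  (Se1 fixes effort; stroke away)
β0 →GY1  (J1 effort already set via bond 3)
β1 →GY1  (GY1: gyrator matches bond 0)
β2 →I1  (I1: I, integral causality)
β4 →J2  (J2 needs exactly one e-in)

1  (I1 all integral)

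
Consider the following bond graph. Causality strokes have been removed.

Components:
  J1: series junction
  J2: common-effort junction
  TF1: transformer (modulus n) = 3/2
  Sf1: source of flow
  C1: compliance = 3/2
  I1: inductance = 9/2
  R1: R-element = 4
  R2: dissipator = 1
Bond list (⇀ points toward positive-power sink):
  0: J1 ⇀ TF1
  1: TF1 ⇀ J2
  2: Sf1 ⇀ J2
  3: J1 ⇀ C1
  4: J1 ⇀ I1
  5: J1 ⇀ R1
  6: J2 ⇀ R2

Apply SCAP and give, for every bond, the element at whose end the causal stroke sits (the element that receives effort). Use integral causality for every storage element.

β2 |Sf1  (source Sf1 imposes f)
β3 |J1  (C1 outputs effort q/C1)
β4 |I1  (I1: I, integral causality)
β0 |J1  (J1: bond 4 brought flow, rest push out)
β5 |J1  (J1 flow already set via bond 4)
β1 |TF1  (TF TF1: opposite of bond 0)
β6 |J2  (J2: last free bond brings effort in)

b0 stroke→J1
b1 stroke→TF1
b2 stroke→Sf1
b3 stroke→J1
b4 stroke→I1
b5 stroke→J1
b6 stroke→J2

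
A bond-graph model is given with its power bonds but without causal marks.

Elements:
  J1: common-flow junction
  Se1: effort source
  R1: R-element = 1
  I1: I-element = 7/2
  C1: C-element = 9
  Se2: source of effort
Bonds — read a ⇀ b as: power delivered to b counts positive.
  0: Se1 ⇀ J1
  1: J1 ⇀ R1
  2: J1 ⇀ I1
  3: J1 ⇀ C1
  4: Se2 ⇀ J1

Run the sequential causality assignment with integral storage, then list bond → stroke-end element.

b0 stroke→J1
b1 stroke→J1
b2 stroke→I1
b3 stroke→J1
b4 stroke→J1

bond 0 stroke at J1  (Se1 fixes effort; stroke away)
bond 4 stroke at J1  (Se2: effort source, stroke at far end)
bond 2 stroke at I1  (prefer integral on I1)
bond 1 stroke at J1  (common-f at J1 fixed by 2)
bond 3 stroke at J1  (J1: bond 2 brought flow, rest push out)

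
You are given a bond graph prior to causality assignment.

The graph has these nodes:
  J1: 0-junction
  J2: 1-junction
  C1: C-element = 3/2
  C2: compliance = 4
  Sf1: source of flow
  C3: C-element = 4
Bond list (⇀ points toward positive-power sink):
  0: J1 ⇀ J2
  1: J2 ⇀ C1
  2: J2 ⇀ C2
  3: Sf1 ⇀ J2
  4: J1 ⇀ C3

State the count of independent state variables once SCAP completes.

β3 →Sf1  (Sf1 fixes flow; stroke at Sf1)
β0 →J2  (common-f at J2 fixed by 3)
β1 →J2  (J2: bond 3 brought flow, rest push out)
β2 →J2  (1-jn J2 has f-setter on 3)
β4 →J1  (only one effort-in slot at J1)

3  (C1, C2, C3 all integral)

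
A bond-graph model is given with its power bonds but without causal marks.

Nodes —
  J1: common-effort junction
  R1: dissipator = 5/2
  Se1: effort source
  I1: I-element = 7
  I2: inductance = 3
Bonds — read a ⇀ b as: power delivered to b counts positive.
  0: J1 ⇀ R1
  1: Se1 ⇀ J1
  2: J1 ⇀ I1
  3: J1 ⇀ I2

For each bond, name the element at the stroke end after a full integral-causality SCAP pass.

bond 0 stroke→R1
bond 1 stroke→J1
bond 2 stroke→I1
bond 3 stroke→I2

b1 |J1  (source Se1 imposes e)
b0 |R1  (common-e at J1 fixed by 1)
b2 |I1  (J1: bond 1 brought effort, rest push out)
b3 |I2  (J1 effort already set via bond 1)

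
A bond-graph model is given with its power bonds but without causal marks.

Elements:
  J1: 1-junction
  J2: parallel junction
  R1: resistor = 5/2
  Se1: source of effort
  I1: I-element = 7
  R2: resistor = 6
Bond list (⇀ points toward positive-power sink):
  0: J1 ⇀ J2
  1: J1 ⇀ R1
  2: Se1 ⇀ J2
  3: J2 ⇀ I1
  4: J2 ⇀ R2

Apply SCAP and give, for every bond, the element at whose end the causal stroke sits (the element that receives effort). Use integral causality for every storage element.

#0 |J1
#1 |R1
#2 |J2
#3 |I1
#4 |R2

b2 stroke at J2  (Se1 fixes effort; stroke away)
b0 stroke at J1  (0-jn J2 has e-setter on 2)
b3 stroke at I1  (0-jn J2 has e-setter on 2)
b4 stroke at R2  (J2 effort already set via bond 2)
b1 stroke at R1  (only one flow-in slot at J1)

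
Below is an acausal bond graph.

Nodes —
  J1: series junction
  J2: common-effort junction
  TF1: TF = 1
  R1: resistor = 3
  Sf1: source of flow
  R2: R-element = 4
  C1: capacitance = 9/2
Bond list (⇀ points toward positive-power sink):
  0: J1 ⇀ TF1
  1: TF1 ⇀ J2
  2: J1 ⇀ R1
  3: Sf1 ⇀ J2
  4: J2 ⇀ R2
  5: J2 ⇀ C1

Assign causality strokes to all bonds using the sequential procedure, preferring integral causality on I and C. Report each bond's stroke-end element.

bond 0 stroke at J1
bond 1 stroke at TF1
bond 2 stroke at R1
bond 3 stroke at Sf1
bond 4 stroke at R2
bond 5 stroke at J2

bond 3 |Sf1  (Sf1 (Sf) sets flow on bond)
bond 5 |J2  (C1: C, integral causality)
bond 1 |TF1  (J2: bond 5 brought effort, rest push out)
bond 4 |R2  (J2: bond 5 brought effort, rest push out)
bond 0 |J1  (through TF1, causality passes straight; one stroke at TF1)
bond 2 |R1  (J1: last free bond brings flow in)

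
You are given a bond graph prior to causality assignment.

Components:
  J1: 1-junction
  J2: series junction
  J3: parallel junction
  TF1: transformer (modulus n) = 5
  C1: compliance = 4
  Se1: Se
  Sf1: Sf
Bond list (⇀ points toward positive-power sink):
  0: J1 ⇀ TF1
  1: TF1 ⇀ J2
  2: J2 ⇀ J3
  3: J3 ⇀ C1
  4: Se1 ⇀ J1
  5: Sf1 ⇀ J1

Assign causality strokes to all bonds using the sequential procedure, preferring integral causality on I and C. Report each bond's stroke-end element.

b4 |J1  (Se1 (Se) sets effort on bond)
b5 |Sf1  (source Sf1 imposes f)
b0 |J1  (J1: bond 5 brought flow, rest push out)
b1 |TF1  (through TF1, causality passes straight; one stroke at TF1)
b2 |J2  (common-f at J2 fixed by 1)
b3 |J3  (J3 needs exactly one e-in)

#0 |J1
#1 |TF1
#2 |J2
#3 |J3
#4 |J1
#5 |Sf1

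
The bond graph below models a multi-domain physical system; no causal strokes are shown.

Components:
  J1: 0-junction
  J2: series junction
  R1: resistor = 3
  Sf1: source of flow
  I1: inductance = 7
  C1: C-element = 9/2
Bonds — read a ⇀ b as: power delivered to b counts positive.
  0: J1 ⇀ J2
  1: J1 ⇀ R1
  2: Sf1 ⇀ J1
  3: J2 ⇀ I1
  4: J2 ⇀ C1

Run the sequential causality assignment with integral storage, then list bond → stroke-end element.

β2 →Sf1  (source Sf1 imposes f)
β3 →I1  (prefer integral on I1)
β0 →J2  (J2: bond 3 brought flow, rest push out)
β4 →J2  (J2: bond 3 brought flow, rest push out)
β1 →J1  (only one effort-in slot at J1)

β0 |J2
β1 |J1
β2 |Sf1
β3 |I1
β4 |J2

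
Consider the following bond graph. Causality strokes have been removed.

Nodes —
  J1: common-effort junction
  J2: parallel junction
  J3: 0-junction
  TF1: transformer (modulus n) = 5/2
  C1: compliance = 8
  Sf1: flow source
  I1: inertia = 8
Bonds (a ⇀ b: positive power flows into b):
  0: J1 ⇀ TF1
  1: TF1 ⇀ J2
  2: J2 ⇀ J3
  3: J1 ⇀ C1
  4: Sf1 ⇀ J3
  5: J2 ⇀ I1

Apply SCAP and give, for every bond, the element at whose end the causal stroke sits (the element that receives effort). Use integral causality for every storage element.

bond 4 stroke→Sf1  (Sf1 (Sf) sets flow on bond)
bond 2 stroke→J3  (J3 needs exactly one e-in)
bond 3 stroke→J1  (prefer integral on C1)
bond 0 stroke→TF1  (J1: bond 3 brought effort, rest push out)
bond 1 stroke→J2  (TF1 one-in-one-out from 0)
bond 5 stroke→I1  (J2: bond 1 brought effort, rest push out)

#0 stroke at TF1
#1 stroke at J2
#2 stroke at J3
#3 stroke at J1
#4 stroke at Sf1
#5 stroke at I1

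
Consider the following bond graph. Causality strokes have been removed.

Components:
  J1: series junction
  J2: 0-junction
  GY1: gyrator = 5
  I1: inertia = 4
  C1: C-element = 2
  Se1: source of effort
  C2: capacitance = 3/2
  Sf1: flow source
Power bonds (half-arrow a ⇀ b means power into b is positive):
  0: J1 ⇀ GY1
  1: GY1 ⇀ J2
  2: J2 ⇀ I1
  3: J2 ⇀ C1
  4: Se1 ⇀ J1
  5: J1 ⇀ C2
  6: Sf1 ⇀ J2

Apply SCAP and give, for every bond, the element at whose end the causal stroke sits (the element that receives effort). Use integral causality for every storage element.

β4 stroke→J1  (Se1: effort source, stroke at far end)
β6 stroke→Sf1  (source Sf1 imposes f)
β2 stroke→I1  (I1 outputs flow p/I1)
β3 stroke→J2  (C1: C, integral causality)
β1 stroke→GY1  (common-e at J2 fixed by 3)
β0 stroke→GY1  (GY1 both-in/both-out from 1)
β5 stroke→J1  (J1 flow already set via bond 0)

bond 0 stroke at GY1
bond 1 stroke at GY1
bond 2 stroke at I1
bond 3 stroke at J2
bond 4 stroke at J1
bond 5 stroke at J1
bond 6 stroke at Sf1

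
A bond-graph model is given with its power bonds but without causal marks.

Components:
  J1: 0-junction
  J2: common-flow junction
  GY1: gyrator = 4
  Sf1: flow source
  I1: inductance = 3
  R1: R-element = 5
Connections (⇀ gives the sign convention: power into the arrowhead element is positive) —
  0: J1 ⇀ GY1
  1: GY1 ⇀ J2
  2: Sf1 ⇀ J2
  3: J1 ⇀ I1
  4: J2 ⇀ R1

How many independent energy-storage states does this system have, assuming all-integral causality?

β2 |Sf1  (source Sf1 imposes f)
β1 |J2  (common-f at J2 fixed by 2)
β4 |J2  (common-f at J2 fixed by 2)
β0 |J1  (through GY1, causality inverts; strokes same side of GY1)
β3 |I1  (J1 effort already set via bond 0)

1  (I1 all integral)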